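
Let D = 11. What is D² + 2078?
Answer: 2199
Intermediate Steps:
D² + 2078 = 11² + 2078 = 121 + 2078 = 2199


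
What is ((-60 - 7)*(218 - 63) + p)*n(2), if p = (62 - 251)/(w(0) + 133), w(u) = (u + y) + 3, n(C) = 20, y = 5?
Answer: -9763160/47 ≈ -2.0773e+5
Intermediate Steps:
w(u) = 8 + u (w(u) = (u + 5) + 3 = (5 + u) + 3 = 8 + u)
p = -63/47 (p = (62 - 251)/((8 + 0) + 133) = -189/(8 + 133) = -189/141 = -189*1/141 = -63/47 ≈ -1.3404)
((-60 - 7)*(218 - 63) + p)*n(2) = ((-60 - 7)*(218 - 63) - 63/47)*20 = (-67*155 - 63/47)*20 = (-10385 - 63/47)*20 = -488158/47*20 = -9763160/47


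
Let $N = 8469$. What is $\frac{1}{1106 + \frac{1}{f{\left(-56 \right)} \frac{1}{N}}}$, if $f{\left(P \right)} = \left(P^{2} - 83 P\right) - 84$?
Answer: $\frac{7700}{8524669} \approx 0.00090326$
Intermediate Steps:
$f{\left(P \right)} = -84 + P^{2} - 83 P$
$\frac{1}{1106 + \frac{1}{f{\left(-56 \right)} \frac{1}{N}}} = \frac{1}{1106 + \frac{1}{\left(-84 + \left(-56\right)^{2} - -4648\right) \frac{1}{8469}}} = \frac{1}{1106 + \frac{1}{\left(-84 + 3136 + 4648\right) \frac{1}{8469}}} = \frac{1}{1106 + \frac{1}{7700 \cdot \frac{1}{8469}}} = \frac{1}{1106 + \frac{1}{\frac{7700}{8469}}} = \frac{1}{1106 + \frac{8469}{7700}} = \frac{1}{\frac{8524669}{7700}} = \frac{7700}{8524669}$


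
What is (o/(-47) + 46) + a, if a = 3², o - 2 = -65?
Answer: 2648/47 ≈ 56.340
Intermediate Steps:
o = -63 (o = 2 - 65 = -63)
a = 9
(o/(-47) + 46) + a = (-63/(-47) + 46) + 9 = (-63*(-1/47) + 46) + 9 = (63/47 + 46) + 9 = 2225/47 + 9 = 2648/47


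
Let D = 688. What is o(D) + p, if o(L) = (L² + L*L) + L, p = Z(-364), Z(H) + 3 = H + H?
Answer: 946645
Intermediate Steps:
Z(H) = -3 + 2*H (Z(H) = -3 + (H + H) = -3 + 2*H)
p = -731 (p = -3 + 2*(-364) = -3 - 728 = -731)
o(L) = L + 2*L² (o(L) = (L² + L²) + L = 2*L² + L = L + 2*L²)
o(D) + p = 688*(1 + 2*688) - 731 = 688*(1 + 1376) - 731 = 688*1377 - 731 = 947376 - 731 = 946645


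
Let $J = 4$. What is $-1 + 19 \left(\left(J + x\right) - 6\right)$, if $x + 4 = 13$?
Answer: $132$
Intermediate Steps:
$x = 9$ ($x = -4 + 13 = 9$)
$-1 + 19 \left(\left(J + x\right) - 6\right) = -1 + 19 \left(\left(4 + 9\right) - 6\right) = -1 + 19 \left(13 - 6\right) = -1 + 19 \cdot 7 = -1 + 133 = 132$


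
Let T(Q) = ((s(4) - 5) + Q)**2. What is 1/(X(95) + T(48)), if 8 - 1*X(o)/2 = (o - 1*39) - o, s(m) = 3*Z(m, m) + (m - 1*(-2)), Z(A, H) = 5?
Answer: 1/4190 ≈ 0.00023866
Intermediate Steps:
s(m) = 17 + m (s(m) = 3*5 + (m - 1*(-2)) = 15 + (m + 2) = 15 + (2 + m) = 17 + m)
X(o) = 94 (X(o) = 16 - 2*((o - 1*39) - o) = 16 - 2*((o - 39) - o) = 16 - 2*((-39 + o) - o) = 16 - 2*(-39) = 16 + 78 = 94)
T(Q) = (16 + Q)**2 (T(Q) = (((17 + 4) - 5) + Q)**2 = ((21 - 5) + Q)**2 = (16 + Q)**2)
1/(X(95) + T(48)) = 1/(94 + (16 + 48)**2) = 1/(94 + 64**2) = 1/(94 + 4096) = 1/4190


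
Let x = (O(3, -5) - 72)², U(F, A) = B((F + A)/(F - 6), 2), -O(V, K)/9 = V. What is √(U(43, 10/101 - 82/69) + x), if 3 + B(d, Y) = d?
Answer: √651526398243957/257853 ≈ 98.991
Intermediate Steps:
O(V, K) = -9*V
B(d, Y) = -3 + d
U(F, A) = -3 + (A + F)/(-6 + F) (U(F, A) = -3 + (F + A)/(F - 6) = -3 + (A + F)/(-6 + F))
x = 9801 (x = (-9*3 - 72)² = (-27 - 72)² = (-99)² = 9801)
√(U(43, 10/101 - 82/69) + x) = √((18 + (10/101 - 82/69) - 2*43)/(-6 + 43) + 9801) = √((18 + (10*(1/101) - 82*1/69) - 86)/37 + 9801) = √((18 + (10/101 - 82/69) - 86)/37 + 9801) = √((18 - 7592/6969 - 86)/37 + 9801) = √((1/37)*(-481484/6969) + 9801) = √(-481484/257853 + 9801) = √(2526735769/257853) = √651526398243957/257853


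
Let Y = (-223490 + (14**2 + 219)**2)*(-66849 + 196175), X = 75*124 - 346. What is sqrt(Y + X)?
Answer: 2*I*sqrt(1657472109) ≈ 81424.0*I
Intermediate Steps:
X = 8954 (X = 9300 - 346 = 8954)
Y = -6629897390 (Y = (-223490 + (196 + 219)**2)*129326 = (-223490 + 415**2)*129326 = (-223490 + 172225)*129326 = -51265*129326 = -6629897390)
sqrt(Y + X) = sqrt(-6629897390 + 8954) = sqrt(-6629888436) = 2*I*sqrt(1657472109)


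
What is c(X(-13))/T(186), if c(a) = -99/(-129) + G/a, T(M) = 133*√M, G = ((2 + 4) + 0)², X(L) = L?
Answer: -373*√186/4609514 ≈ -0.0011036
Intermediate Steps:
G = 36 (G = (6 + 0)² = 6² = 36)
c(a) = 33/43 + 36/a (c(a) = -99/(-129) + 36/a = -99*(-1/129) + 36/a = 33/43 + 36/a)
c(X(-13))/T(186) = (33/43 + 36/(-13))/((133*√186)) = (33/43 + 36*(-1/13))*(√186/24738) = (33/43 - 36/13)*(√186/24738) = -373*√186/4609514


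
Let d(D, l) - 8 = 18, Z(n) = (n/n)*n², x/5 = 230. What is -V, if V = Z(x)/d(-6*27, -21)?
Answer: -661250/13 ≈ -50865.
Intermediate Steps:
x = 1150 (x = 5*230 = 1150)
Z(n) = n² (Z(n) = 1*n² = n²)
d(D, l) = 26 (d(D, l) = 8 + 18 = 26)
V = 661250/13 (V = 1150²/26 = 1322500*(1/26) = 661250/13 ≈ 50865.)
-V = -1*661250/13 = -661250/13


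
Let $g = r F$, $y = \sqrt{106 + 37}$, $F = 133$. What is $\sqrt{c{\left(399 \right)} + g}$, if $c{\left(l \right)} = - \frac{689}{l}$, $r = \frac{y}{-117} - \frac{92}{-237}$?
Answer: $\frac{\sqrt{8379219013893 - 190876497721 \sqrt{143}}}{409773} \approx 6.0256$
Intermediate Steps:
$y = \sqrt{143} \approx 11.958$
$r = \frac{92}{237} - \frac{\sqrt{143}}{117}$ ($r = \frac{\sqrt{143}}{-117} - \frac{92}{-237} = \sqrt{143} \left(- \frac{1}{117}\right) - - \frac{92}{237} = - \frac{\sqrt{143}}{117} + \frac{92}{237} = \frac{92}{237} - \frac{\sqrt{143}}{117} \approx 0.28598$)
$g = \frac{12236}{237} - \frac{133 \sqrt{143}}{117}$ ($g = \left(\frac{92}{237} - \frac{\sqrt{143}}{117}\right) 133 = \frac{12236}{237} - \frac{133 \sqrt{143}}{117} \approx 38.035$)
$\sqrt{c{\left(399 \right)} + g} = \sqrt{- \frac{689}{399} + \left(\frac{12236}{237} - \frac{133 \sqrt{143}}{117}\right)} = \sqrt{\frac{524319}{10507} - \frac{133 \sqrt{143}}{117}}$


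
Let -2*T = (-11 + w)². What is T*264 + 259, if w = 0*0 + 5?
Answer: -4493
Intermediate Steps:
w = 5 (w = 0 + 5 = 5)
T = -18 (T = -(-11 + 5)²/2 = -½*(-6)² = -½*36 = -18)
T*264 + 259 = -18*264 + 259 = -4752 + 259 = -4493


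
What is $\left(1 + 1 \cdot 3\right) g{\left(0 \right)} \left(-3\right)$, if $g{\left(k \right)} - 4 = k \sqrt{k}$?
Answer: $-48$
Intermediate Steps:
$g{\left(k \right)} = 4 + k^{\frac{3}{2}}$ ($g{\left(k \right)} = 4 + k \sqrt{k} = 4 + k^{\frac{3}{2}}$)
$\left(1 + 1 \cdot 3\right) g{\left(0 \right)} \left(-3\right) = \left(1 + 1 \cdot 3\right) \left(4 + 0^{\frac{3}{2}}\right) \left(-3\right) = \left(1 + 3\right) \left(4 + 0\right) \left(-3\right) = 4 \cdot 4 \left(-3\right) = 16 \left(-3\right) = -48$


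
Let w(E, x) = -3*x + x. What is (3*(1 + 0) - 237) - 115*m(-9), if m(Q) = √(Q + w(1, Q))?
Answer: -579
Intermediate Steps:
w(E, x) = -2*x
m(Q) = √(-Q) (m(Q) = √(Q - 2*Q) = √(-Q))
(3*(1 + 0) - 237) - 115*m(-9) = (3*(1 + 0) - 237) - 115*√9 = (3*1 - 237) - 115*√9 = (3 - 237) - 115*3 = -234 - 345 = -579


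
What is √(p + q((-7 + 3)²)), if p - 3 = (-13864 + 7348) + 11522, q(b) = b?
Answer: 5*√201 ≈ 70.887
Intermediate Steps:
p = 5009 (p = 3 + ((-13864 + 7348) + 11522) = 3 + (-6516 + 11522) = 3 + 5006 = 5009)
√(p + q((-7 + 3)²)) = √(5009 + (-7 + 3)²) = √(5009 + (-4)²) = √(5009 + 16) = √5025 = 5*√201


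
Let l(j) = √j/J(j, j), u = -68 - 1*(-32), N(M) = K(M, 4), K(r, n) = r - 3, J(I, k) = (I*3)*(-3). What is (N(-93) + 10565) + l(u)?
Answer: 10469 + I/54 ≈ 10469.0 + 0.018519*I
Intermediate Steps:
J(I, k) = -9*I (J(I, k) = (3*I)*(-3) = -9*I)
K(r, n) = -3 + r
N(M) = -3 + M
u = -36 (u = -68 + 32 = -36)
l(j) = -1/(9*√j) (l(j) = √j/((-9*j)) = (-1/(9*j))*√j = -1/(9*√j))
(N(-93) + 10565) + l(u) = ((-3 - 93) + 10565) - (-1)*I/54 = (-96 + 10565) - (-1)*I/54 = 10469 + I/54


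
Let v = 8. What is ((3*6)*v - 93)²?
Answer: 2601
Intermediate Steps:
((3*6)*v - 93)² = ((3*6)*8 - 93)² = (18*8 - 93)² = (144 - 93)² = 51² = 2601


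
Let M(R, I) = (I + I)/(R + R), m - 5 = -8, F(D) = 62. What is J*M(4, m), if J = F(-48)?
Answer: -93/2 ≈ -46.500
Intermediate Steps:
m = -3 (m = 5 - 8 = -3)
M(R, I) = I/R (M(R, I) = (2*I)/((2*R)) = (2*I)*(1/(2*R)) = I/R)
J = 62
J*M(4, m) = 62*(-3/4) = 62*(-3*¼) = 62*(-¾) = -93/2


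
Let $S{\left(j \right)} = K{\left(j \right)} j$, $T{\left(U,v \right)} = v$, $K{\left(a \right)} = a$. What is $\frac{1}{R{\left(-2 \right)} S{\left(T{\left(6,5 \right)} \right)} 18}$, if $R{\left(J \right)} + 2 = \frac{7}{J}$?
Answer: $- \frac{1}{2475} \approx -0.00040404$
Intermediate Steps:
$R{\left(J \right)} = -2 + \frac{7}{J}$
$S{\left(j \right)} = j^{2}$ ($S{\left(j \right)} = j j = j^{2}$)
$\frac{1}{R{\left(-2 \right)} S{\left(T{\left(6,5 \right)} \right)} 18} = \frac{1}{\left(-2 + \frac{7}{-2}\right) 5^{2} \cdot 18} = \frac{1}{\left(-2 + 7 \left(- \frac{1}{2}\right)\right) 25 \cdot 18} = \frac{1}{\left(-2 - \frac{7}{2}\right) 25 \cdot 18} = \frac{1}{\left(- \frac{11}{2}\right) 25 \cdot 18} = \frac{1}{\left(- \frac{275}{2}\right) 18} = \frac{1}{-2475} = - \frac{1}{2475}$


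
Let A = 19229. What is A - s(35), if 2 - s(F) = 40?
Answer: 19267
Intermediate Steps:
s(F) = -38 (s(F) = 2 - 1*40 = 2 - 40 = -38)
A - s(35) = 19229 - 1*(-38) = 19229 + 38 = 19267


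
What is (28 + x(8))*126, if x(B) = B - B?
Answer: 3528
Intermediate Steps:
x(B) = 0
(28 + x(8))*126 = (28 + 0)*126 = 28*126 = 3528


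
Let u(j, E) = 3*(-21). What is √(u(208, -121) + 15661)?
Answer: √15598 ≈ 124.89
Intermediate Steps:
u(j, E) = -63
√(u(208, -121) + 15661) = √(-63 + 15661) = √15598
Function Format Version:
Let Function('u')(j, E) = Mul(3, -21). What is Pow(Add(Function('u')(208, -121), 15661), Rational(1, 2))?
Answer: Pow(15598, Rational(1, 2)) ≈ 124.89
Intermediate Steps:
Function('u')(j, E) = -63
Pow(Add(Function('u')(208, -121), 15661), Rational(1, 2)) = Pow(Add(-63, 15661), Rational(1, 2)) = Pow(15598, Rational(1, 2))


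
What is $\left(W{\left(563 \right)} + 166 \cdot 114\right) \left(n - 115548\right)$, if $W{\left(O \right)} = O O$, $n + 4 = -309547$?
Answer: $-142787778407$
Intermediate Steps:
$n = -309551$ ($n = -4 - 309547 = -309551$)
$W{\left(O \right)} = O^{2}$
$\left(W{\left(563 \right)} + 166 \cdot 114\right) \left(n - 115548\right) = \left(563^{2} + 166 \cdot 114\right) \left(-309551 - 115548\right) = \left(316969 + 18924\right) \left(-425099\right) = 335893 \left(-425099\right) = -142787778407$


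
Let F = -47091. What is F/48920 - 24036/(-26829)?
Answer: -29187773/437491560 ≈ -0.066716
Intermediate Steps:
F/48920 - 24036/(-26829) = -47091/48920 - 24036/(-26829) = -47091*1/48920 - 24036*(-1/26829) = -47091/48920 + 8012/8943 = -29187773/437491560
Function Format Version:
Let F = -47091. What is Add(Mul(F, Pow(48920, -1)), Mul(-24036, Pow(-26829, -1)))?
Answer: Rational(-29187773, 437491560) ≈ -0.066716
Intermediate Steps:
Add(Mul(F, Pow(48920, -1)), Mul(-24036, Pow(-26829, -1))) = Add(Mul(-47091, Pow(48920, -1)), Mul(-24036, Pow(-26829, -1))) = Add(Mul(-47091, Rational(1, 48920)), Mul(-24036, Rational(-1, 26829))) = Add(Rational(-47091, 48920), Rational(8012, 8943)) = Rational(-29187773, 437491560)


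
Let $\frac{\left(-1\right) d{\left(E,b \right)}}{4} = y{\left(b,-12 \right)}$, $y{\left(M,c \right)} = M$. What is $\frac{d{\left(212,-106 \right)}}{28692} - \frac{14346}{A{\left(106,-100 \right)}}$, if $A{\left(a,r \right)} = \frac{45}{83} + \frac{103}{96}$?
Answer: $- \frac{819936576430}{92309337} \approx -8882.5$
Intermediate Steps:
$d{\left(E,b \right)} = - 4 b$
$A{\left(a,r \right)} = \frac{12869}{7968}$ ($A{\left(a,r \right)} = 45 \cdot \frac{1}{83} + 103 \cdot \frac{1}{96} = \frac{45}{83} + \frac{103}{96} = \frac{12869}{7968}$)
$\frac{d{\left(212,-106 \right)}}{28692} - \frac{14346}{A{\left(106,-100 \right)}} = \frac{\left(-4\right) \left(-106\right)}{28692} - \frac{14346}{\frac{12869}{7968}} = 424 \cdot \frac{1}{28692} - \frac{114308928}{12869} = \frac{106}{7173} - \frac{114308928}{12869} = - \frac{819936576430}{92309337}$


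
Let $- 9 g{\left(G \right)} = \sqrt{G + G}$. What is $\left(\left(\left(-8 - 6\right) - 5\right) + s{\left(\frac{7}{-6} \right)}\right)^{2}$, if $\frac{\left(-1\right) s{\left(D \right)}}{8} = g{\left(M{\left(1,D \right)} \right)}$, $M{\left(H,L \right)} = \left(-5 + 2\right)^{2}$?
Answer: $\frac{3377}{9} - \frac{304 \sqrt{2}}{3} \approx 231.92$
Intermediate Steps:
$M{\left(H,L \right)} = 9$ ($M{\left(H,L \right)} = \left(-3\right)^{2} = 9$)
$g{\left(G \right)} = - \frac{\sqrt{2} \sqrt{G}}{9}$ ($g{\left(G \right)} = - \frac{\sqrt{G + G}}{9} = - \frac{\sqrt{2 G}}{9} = - \frac{\sqrt{2} \sqrt{G}}{9}$)
$s{\left(D \right)} = \frac{8 \sqrt{2}}{3}$ ($s{\left(D \right)} = - 8 \left(- \frac{\sqrt{2} \sqrt{9}}{9}\right) = - 8 \left(\left(- \frac{1}{9}\right) \sqrt{2} \cdot 3\right) = - 8 \left(- \frac{\sqrt{2}}{3}\right) = \frac{8 \sqrt{2}}{3}$)
$\left(\left(\left(-8 - 6\right) - 5\right) + s{\left(\frac{7}{-6} \right)}\right)^{2} = \left(\left(\left(-8 - 6\right) - 5\right) + \frac{8 \sqrt{2}}{3}\right)^{2} = \left(\left(-14 - 5\right) + \frac{8 \sqrt{2}}{3}\right)^{2} = \left(-19 + \frac{8 \sqrt{2}}{3}\right)^{2}$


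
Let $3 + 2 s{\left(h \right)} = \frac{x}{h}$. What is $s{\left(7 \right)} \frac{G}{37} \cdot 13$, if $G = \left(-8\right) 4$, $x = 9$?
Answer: $\frac{2496}{259} \approx 9.6371$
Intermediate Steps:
$G = -32$
$s{\left(h \right)} = - \frac{3}{2} + \frac{9}{2 h}$ ($s{\left(h \right)} = - \frac{3}{2} + \frac{9 \frac{1}{h}}{2} = - \frac{3}{2} + \frac{9}{2 h}$)
$s{\left(7 \right)} \frac{G}{37} \cdot 13 = \frac{3 \left(3 - 7\right)}{2 \cdot 7} \left(- \frac{32}{37}\right) 13 = \frac{3}{2} \cdot \frac{1}{7} \left(3 - 7\right) \left(\left(-32\right) \frac{1}{37}\right) 13 = \frac{3}{2} \cdot \frac{1}{7} \left(-4\right) \left(- \frac{32}{37}\right) 13 = \left(- \frac{6}{7}\right) \left(- \frac{32}{37}\right) 13 = \frac{192}{259} \cdot 13 = \frac{2496}{259}$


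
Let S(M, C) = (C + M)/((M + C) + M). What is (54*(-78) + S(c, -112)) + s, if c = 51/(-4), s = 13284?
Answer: 4990099/550 ≈ 9072.9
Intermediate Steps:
c = -51/4 (c = 51*(-1/4) = -51/4 ≈ -12.750)
S(M, C) = (C + M)/(C + 2*M) (S(M, C) = (C + M)/((C + M) + M) = (C + M)/(C + 2*M))
(54*(-78) + S(c, -112)) + s = (54*(-78) + (-112 - 51/4)/(-112 + 2*(-51/4))) + 13284 = (-4212 - 499/4/(-112 - 51/2)) + 13284 = (-4212 - 499/4/(-275/2)) + 13284 = (-4212 - 2/275*(-499/4)) + 13284 = (-4212 + 499/550) + 13284 = -2316101/550 + 13284 = 4990099/550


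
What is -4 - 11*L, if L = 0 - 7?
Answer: 73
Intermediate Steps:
L = -7
-4 - 11*L = -4 - 11*(-7) = -4 + 77 = 73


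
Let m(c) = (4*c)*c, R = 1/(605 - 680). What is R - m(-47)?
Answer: -662701/75 ≈ -8836.0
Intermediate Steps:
R = -1/75 (R = 1/(-75) = -1/75 ≈ -0.013333)
m(c) = 4*c**2
R - m(-47) = -1/75 - 4*(-47)**2 = -1/75 - 4*2209 = -1/75 - 1*8836 = -1/75 - 8836 = -662701/75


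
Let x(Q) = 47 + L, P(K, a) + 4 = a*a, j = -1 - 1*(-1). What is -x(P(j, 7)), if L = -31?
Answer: -16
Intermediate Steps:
j = 0 (j = -1 + 1 = 0)
P(K, a) = -4 + a**2 (P(K, a) = -4 + a*a = -4 + a**2)
x(Q) = 16 (x(Q) = 47 - 31 = 16)
-x(P(j, 7)) = -1*16 = -16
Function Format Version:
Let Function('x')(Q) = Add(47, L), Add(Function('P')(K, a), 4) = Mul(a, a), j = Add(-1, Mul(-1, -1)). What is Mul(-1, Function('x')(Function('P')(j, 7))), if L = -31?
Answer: -16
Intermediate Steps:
j = 0 (j = Add(-1, 1) = 0)
Function('P')(K, a) = Add(-4, Pow(a, 2)) (Function('P')(K, a) = Add(-4, Mul(a, a)) = Add(-4, Pow(a, 2)))
Function('x')(Q) = 16 (Function('x')(Q) = Add(47, -31) = 16)
Mul(-1, Function('x')(Function('P')(j, 7))) = Mul(-1, 16) = -16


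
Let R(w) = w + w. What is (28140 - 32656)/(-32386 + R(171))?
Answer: 1129/8011 ≈ 0.14093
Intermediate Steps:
R(w) = 2*w
(28140 - 32656)/(-32386 + R(171)) = (28140 - 32656)/(-32386 + 2*171) = -4516/(-32386 + 342) = -4516/(-32044) = -4516*(-1/32044) = 1129/8011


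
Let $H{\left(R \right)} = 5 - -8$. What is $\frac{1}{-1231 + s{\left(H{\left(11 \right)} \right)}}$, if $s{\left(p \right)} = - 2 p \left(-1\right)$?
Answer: $- \frac{1}{1205} \approx -0.00082988$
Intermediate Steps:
$H{\left(R \right)} = 13$ ($H{\left(R \right)} = 5 + 8 = 13$)
$s{\left(p \right)} = 2 p$
$\frac{1}{-1231 + s{\left(H{\left(11 \right)} \right)}} = \frac{1}{-1231 + 2 \cdot 13} = \frac{1}{-1231 + 26} = \frac{1}{-1205} = - \frac{1}{1205}$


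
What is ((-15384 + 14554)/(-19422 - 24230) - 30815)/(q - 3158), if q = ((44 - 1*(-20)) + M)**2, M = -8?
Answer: 61142525/43652 ≈ 1400.7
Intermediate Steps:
q = 3136 (q = ((44 - 1*(-20)) - 8)**2 = ((44 + 20) - 8)**2 = (64 - 8)**2 = 56**2 = 3136)
((-15384 + 14554)/(-19422 - 24230) - 30815)/(q - 3158) = ((-15384 + 14554)/(-19422 - 24230) - 30815)/(3136 - 3158) = (-830/(-43652) - 30815)/(-22) = (-830*(-1/43652) - 30815)*(-1/22) = (415/21826 - 30815)*(-1/22) = -672567775/21826*(-1/22) = 61142525/43652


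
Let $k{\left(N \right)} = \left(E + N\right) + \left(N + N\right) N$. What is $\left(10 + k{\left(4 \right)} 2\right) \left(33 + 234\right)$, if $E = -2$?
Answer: $20826$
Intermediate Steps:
$k{\left(N \right)} = -2 + N + 2 N^{2}$ ($k{\left(N \right)} = \left(-2 + N\right) + \left(N + N\right) N = \left(-2 + N\right) + 2 N N = \left(-2 + N\right) + 2 N^{2} = -2 + N + 2 N^{2}$)
$\left(10 + k{\left(4 \right)} 2\right) \left(33 + 234\right) = \left(10 + \left(-2 + 4 + 2 \cdot 4^{2}\right) 2\right) \left(33 + 234\right) = \left(10 + \left(-2 + 4 + 2 \cdot 16\right) 2\right) 267 = \left(10 + \left(-2 + 4 + 32\right) 2\right) 267 = \left(10 + 34 \cdot 2\right) 267 = \left(10 + 68\right) 267 = 78 \cdot 267 = 20826$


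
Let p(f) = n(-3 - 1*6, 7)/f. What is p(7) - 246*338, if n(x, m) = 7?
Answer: -83147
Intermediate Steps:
p(f) = 7/f
p(7) - 246*338 = 7/7 - 246*338 = 7*(⅐) - 83148 = 1 - 83148 = -83147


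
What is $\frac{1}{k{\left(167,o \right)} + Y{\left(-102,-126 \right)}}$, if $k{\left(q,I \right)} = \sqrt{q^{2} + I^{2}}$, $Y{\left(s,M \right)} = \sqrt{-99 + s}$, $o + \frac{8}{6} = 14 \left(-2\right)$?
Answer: $\frac{3}{\sqrt{258745} + 3 i \sqrt{201}} \approx 0.0058568 - 0.00048971 i$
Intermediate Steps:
$o = - \frac{88}{3}$ ($o = - \frac{4}{3} + 14 \left(-2\right) = - \frac{4}{3} - 28 = - \frac{88}{3} \approx -29.333$)
$k{\left(q,I \right)} = \sqrt{I^{2} + q^{2}}$
$\frac{1}{k{\left(167,o \right)} + Y{\left(-102,-126 \right)}} = \frac{1}{\sqrt{\left(- \frac{88}{3}\right)^{2} + 167^{2}} + \sqrt{-99 - 102}} = \frac{1}{\sqrt{\frac{7744}{9} + 27889} + \sqrt{-201}} = \frac{1}{\sqrt{\frac{258745}{9}} + i \sqrt{201}} = \frac{1}{\frac{\sqrt{258745}}{3} + i \sqrt{201}}$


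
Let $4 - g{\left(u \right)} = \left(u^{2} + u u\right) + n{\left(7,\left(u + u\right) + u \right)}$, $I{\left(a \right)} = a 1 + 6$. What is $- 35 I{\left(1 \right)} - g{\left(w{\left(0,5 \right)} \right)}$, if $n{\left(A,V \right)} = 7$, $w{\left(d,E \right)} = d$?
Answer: $-242$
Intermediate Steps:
$I{\left(a \right)} = 6 + a$ ($I{\left(a \right)} = a + 6 = 6 + a$)
$g{\left(u \right)} = -3 - 2 u^{2}$ ($g{\left(u \right)} = 4 - \left(\left(u^{2} + u u\right) + 7\right) = 4 - \left(\left(u^{2} + u^{2}\right) + 7\right) = 4 - \left(2 u^{2} + 7\right) = 4 - \left(7 + 2 u^{2}\right) = -3 - 2 u^{2}$)
$- 35 I{\left(1 \right)} - g{\left(w{\left(0,5 \right)} \right)} = - 35 \left(6 + 1\right) - \left(-3 - 2 \cdot 0^{2}\right) = \left(-35\right) 7 - \left(-3 - 0\right) = -245 - \left(-3 + 0\right) = -245 - -3 = -245 + 3 = -242$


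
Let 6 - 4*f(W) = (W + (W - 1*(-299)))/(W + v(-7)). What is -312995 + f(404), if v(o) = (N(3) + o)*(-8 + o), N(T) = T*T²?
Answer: -130206403/416 ≈ -3.1300e+5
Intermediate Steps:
N(T) = T³
v(o) = (-8 + o)*(27 + o) (v(o) = (3³ + o)*(-8 + o) = (27 + o)*(-8 + o) = (-8 + o)*(27 + o))
f(W) = 3/2 - (299 + 2*W)/(4*(-300 + W)) (f(W) = 3/2 - (W + (W - 1*(-299)))/(4*(W + (-216 + (-7)² + 19*(-7)))) = 3/2 - (W + (W + 299))/(4*(W + (-216 + 49 - 133))) = 3/2 - (W + (299 + W))/(4*(W - 300)) = 3/2 - (299 + 2*W)/(4*(-300 + W)))
-312995 + f(404) = -312995 + (-2099/4 + 404)/(-300 + 404) = -312995 - 483/4/104 = -312995 + (1/104)*(-483/4) = -312995 - 483/416 = -130206403/416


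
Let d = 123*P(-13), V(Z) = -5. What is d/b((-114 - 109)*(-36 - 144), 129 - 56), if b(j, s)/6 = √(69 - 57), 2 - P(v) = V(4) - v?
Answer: -41*√3/2 ≈ -35.507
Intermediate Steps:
P(v) = 7 + v (P(v) = 2 - (-5 - v) = 2 + (5 + v) = 7 + v)
b(j, s) = 12*√3 (b(j, s) = 6*√(69 - 57) = 6*√12 = 6*(2*√3) = 12*√3)
d = -738 (d = 123*(7 - 13) = 123*(-6) = -738)
d/b((-114 - 109)*(-36 - 144), 129 - 56) = -738*√3/36 = -41*√3/2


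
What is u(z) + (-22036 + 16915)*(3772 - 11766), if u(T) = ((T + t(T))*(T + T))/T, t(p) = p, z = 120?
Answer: 40937754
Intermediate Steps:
u(T) = 4*T (u(T) = ((T + T)*(T + T))/T = ((2*T)*(2*T))/T = (4*T**2)/T = 4*T)
u(z) + (-22036 + 16915)*(3772 - 11766) = 4*120 + (-22036 + 16915)*(3772 - 11766) = 480 - 5121*(-7994) = 480 + 40937274 = 40937754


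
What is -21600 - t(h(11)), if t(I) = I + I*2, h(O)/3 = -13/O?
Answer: -237483/11 ≈ -21589.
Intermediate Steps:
h(O) = -39/O (h(O) = 3*(-13/O) = -39/O)
t(I) = 3*I (t(I) = I + 2*I = 3*I)
-21600 - t(h(11)) = -21600 - 3*(-39/11) = -21600 - 3*(-39*1/11) = -21600 - 3*(-39)/11 = -21600 - 1*(-117/11) = -21600 + 117/11 = -237483/11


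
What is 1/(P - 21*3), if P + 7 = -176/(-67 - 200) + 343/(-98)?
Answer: -534/38897 ≈ -0.013729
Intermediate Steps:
P = -5255/534 (P = -7 + (-176/(-67 - 200) + 343/(-98)) = -7 + (-176/(-267) + 343*(-1/98)) = -7 + (-176*(-1/267) - 7/2) = -7 + (176/267 - 7/2) = -7 - 1517/534 = -5255/534 ≈ -9.8408)
1/(P - 21*3) = 1/(-5255/534 - 21*3) = 1/(-5255/534 - 63) = 1/(-38897/534) = -534/38897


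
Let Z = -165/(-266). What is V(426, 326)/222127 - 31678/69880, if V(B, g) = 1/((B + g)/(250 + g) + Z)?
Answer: -32441796255493/71565263360980 ≈ -0.45332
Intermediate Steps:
Z = 165/266 (Z = -165*(-1/266) = 165/266 ≈ 0.62030)
V(B, g) = 1/(165/266 + (B + g)/(250 + g)) (V(B, g) = 1/((B + g)/(250 + g) + 165/266) = 1/(165/266 + (B + g)/(250 + g)))
V(426, 326)/222127 - 31678/69880 = (266*(250 + 326)/(41250 + 266*426 + 431*326))/222127 - 31678/69880 = (266*576/(41250 + 113316 + 140506))*(1/222127) - 31678*1/69880 = (266*576/295072)*(1/222127) - 15839/34940 = (266*(1/295072)*576)*(1/222127) - 15839/34940 = (4788/9221)*(1/222127) - 15839/34940 = 4788/2048233067 - 15839/34940 = -32441796255493/71565263360980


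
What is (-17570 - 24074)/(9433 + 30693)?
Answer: -20822/20063 ≈ -1.0378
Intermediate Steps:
(-17570 - 24074)/(9433 + 30693) = -41644/40126 = -41644*1/40126 = -20822/20063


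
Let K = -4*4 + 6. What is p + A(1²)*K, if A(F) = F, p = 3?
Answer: -7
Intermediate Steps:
K = -10 (K = -16 + 6 = -10)
p + A(1²)*K = 3 + 1²*(-10) = 3 + 1*(-10) = 3 - 10 = -7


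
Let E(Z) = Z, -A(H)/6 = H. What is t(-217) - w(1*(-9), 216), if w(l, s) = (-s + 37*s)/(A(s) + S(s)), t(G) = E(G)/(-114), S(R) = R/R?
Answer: 1167479/147630 ≈ 7.9081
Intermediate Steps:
A(H) = -6*H
S(R) = 1
t(G) = -G/114 (t(G) = G/(-114) = G*(-1/114) = -G/114)
w(l, s) = 36*s/(1 - 6*s) (w(l, s) = (-s + 37*s)/(-6*s + 1) = (36*s)/(1 - 6*s) = 36*s/(1 - 6*s))
t(-217) - w(1*(-9), 216) = -1/114*(-217) - (-36)*216/(-1 + 6*216) = 217/114 - (-36)*216/(-1 + 1296) = 217/114 - (-36)*216/1295 = 217/114 - 1*(-7776/1295) = 217/114 + 7776/1295 = 1167479/147630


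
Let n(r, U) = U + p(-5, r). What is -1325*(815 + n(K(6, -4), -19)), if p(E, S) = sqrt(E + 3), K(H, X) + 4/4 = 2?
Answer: -1054700 - 1325*I*sqrt(2) ≈ -1.0547e+6 - 1873.8*I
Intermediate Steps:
K(H, X) = 1 (K(H, X) = -1 + 2 = 1)
p(E, S) = sqrt(3 + E)
n(r, U) = U + I*sqrt(2) (n(r, U) = U + sqrt(3 - 5) = U + sqrt(-2) = U + I*sqrt(2))
-1325*(815 + n(K(6, -4), -19)) = -1325*(815 + (-19 + I*sqrt(2))) = -1325*(796 + I*sqrt(2)) = -1054700 - 1325*I*sqrt(2)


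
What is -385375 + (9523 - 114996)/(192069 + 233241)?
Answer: -163903946723/425310 ≈ -3.8538e+5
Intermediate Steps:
-385375 + (9523 - 114996)/(192069 + 233241) = -385375 - 105473/425310 = -163903946723/425310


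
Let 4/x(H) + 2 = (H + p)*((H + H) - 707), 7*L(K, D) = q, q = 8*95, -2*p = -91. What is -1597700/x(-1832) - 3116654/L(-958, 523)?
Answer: -1185229794402539/380 ≈ -3.1190e+12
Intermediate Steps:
p = 91/2 (p = -½*(-91) = 91/2 ≈ 45.500)
q = 760
L(K, D) = 760/7 (L(K, D) = (⅐)*760 = 760/7)
x(H) = 4/(-2 + (-707 + 2*H)*(91/2 + H)) (x(H) = 4/(-2 + (H + 91/2)*((H + H) - 707)) = 4/(-2 + (91/2 + H)*(2*H - 707)) = 4/(-2 + (91/2 + H)*(-707 + 2*H)) = 4/(-2 + (-707 + 2*H)*(91/2 + H)))
-1597700/x(-1832) - 3116654/L(-958, 523) = -1597700/(8/(-64341 - 1232*(-1832) + 4*(-1832)²)) - 3116654/760/7 = -1597700/(8/(-64341 + 2257024 + 4*3356224)) - 3116654*7/760 = -1597700/(8/(-64341 + 2257024 + 13424896)) - 10908289/380 = -1597700/(8/15617579) - 10908289/380 = -1597700/(8*(1/15617579)) - 10908289/380 = -1597700/8/15617579 - 10908289/380 = -1597700*15617579/8 - 10908289/380 = -6238051492075/2 - 10908289/380 = -1185229794402539/380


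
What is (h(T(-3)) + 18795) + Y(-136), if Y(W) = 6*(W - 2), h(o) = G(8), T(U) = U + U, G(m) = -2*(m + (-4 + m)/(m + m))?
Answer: 35901/2 ≈ 17951.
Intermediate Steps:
G(m) = -2*m - (-4 + m)/m (G(m) = -2*(m + (-4 + m)/((2*m))) = -2*(m + (-4 + m)*(1/(2*m))) = -2*(m + (-4 + m)/(2*m)) = -2*m - (-4 + m)/m)
T(U) = 2*U
h(o) = -33/2 (h(o) = -1 - 2*8 + 4/8 = -1 - 16 + 4*(⅛) = -1 - 16 + ½ = -33/2)
Y(W) = -12 + 6*W (Y(W) = 6*(-2 + W) = -12 + 6*W)
(h(T(-3)) + 18795) + Y(-136) = (-33/2 + 18795) + (-12 + 6*(-136)) = 37557/2 + (-12 - 816) = 37557/2 - 828 = 35901/2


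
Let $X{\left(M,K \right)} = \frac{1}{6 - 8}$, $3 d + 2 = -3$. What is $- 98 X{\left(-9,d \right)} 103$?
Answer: $5047$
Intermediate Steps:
$d = - \frac{5}{3}$ ($d = - \frac{2}{3} + \frac{1}{3} \left(-3\right) = - \frac{2}{3} - 1 = - \frac{5}{3} \approx -1.6667$)
$X{\left(M,K \right)} = - \frac{1}{2}$ ($X{\left(M,K \right)} = \frac{1}{-2} = - \frac{1}{2}$)
$- 98 X{\left(-9,d \right)} 103 = \left(-98\right) \left(- \frac{1}{2}\right) 103 = 49 \cdot 103 = 5047$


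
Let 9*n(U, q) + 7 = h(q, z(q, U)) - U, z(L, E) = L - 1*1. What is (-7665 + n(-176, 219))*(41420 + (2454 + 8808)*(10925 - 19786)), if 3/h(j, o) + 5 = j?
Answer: 734498778541801/963 ≈ 7.6272e+11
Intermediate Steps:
z(L, E) = -1 + L (z(L, E) = L - 1 = -1 + L)
h(j, o) = 3/(-5 + j)
n(U, q) = -7/9 - U/9 + 1/(3*(-5 + q)) (n(U, q) = -7/9 + (3/(-5 + q) - U)/9 = -7/9 + (-U + 3/(-5 + q))/9 = -7/9 + (-U/9 + 1/(3*(-5 + q))) = -7/9 - U/9 + 1/(3*(-5 + q)))
(-7665 + n(-176, 219))*(41420 + (2454 + 8808)*(10925 - 19786)) = (-7665 + (3 - (-5 + 219)*(7 - 176))/(9*(-5 + 219)))*(41420 + (2454 + 8808)*(10925 - 19786)) = (-7665 + (⅑)*(3 - 1*214*(-169))/214)*(41420 + 11262*(-8861)) = (-7665 + (⅑)*(1/214)*(3 + 36166))*(41420 - 99792582) = (-7665 + (⅑)*(1/214)*36169)*(-99751162) = (-7665 + 36169/1926)*(-99751162) = -14726621/1926*(-99751162) = 734498778541801/963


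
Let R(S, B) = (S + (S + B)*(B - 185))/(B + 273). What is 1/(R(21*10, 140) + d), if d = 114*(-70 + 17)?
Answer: -59/358698 ≈ -0.00016448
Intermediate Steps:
d = -6042 (d = 114*(-53) = -6042)
R(S, B) = (S + (-185 + B)*(B + S))/(273 + B) (R(S, B) = (S + (B + S)*(-185 + B))/(273 + B) = (S + (-185 + B)*(B + S))/(273 + B))
1/(R(21*10, 140) + d) = 1/((140² - 185*140 - 3864*10 + 140*(21*10))/(273 + 140) - 6042) = 1/((19600 - 25900 - 184*210 + 140*210)/413 - 6042) = 1/((19600 - 25900 - 38640 + 29400)/413 - 6042) = 1/((1/413)*(-15540) - 6042) = 1/(-2220/59 - 6042) = 1/(-358698/59) = -59/358698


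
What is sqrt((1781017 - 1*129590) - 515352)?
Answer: 5*sqrt(45443) ≈ 1065.9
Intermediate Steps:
sqrt((1781017 - 1*129590) - 515352) = sqrt((1781017 - 129590) - 515352) = sqrt(1651427 - 515352) = sqrt(1136075) = 5*sqrt(45443)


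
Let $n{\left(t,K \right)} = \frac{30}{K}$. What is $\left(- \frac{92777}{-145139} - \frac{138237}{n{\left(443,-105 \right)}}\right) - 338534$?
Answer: $\frac{42176272703}{290278} \approx 1.453 \cdot 10^{5}$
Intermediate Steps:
$\left(- \frac{92777}{-145139} - \frac{138237}{n{\left(443,-105 \right)}}\right) - 338534 = \left(- \frac{92777}{-145139} - \frac{138237}{30 \frac{1}{-105}}\right) - 338534 = \left(\left(-92777\right) \left(- \frac{1}{145139}\right) - \frac{138237}{30 \left(- \frac{1}{105}\right)}\right) - 338534 = \left(\frac{92777}{145139} - \frac{138237}{- \frac{2}{7}}\right) - 338534 = \left(\frac{92777}{145139} - - \frac{967659}{2}\right) - 338534 = \left(\frac{92777}{145139} + \frac{967659}{2}\right) - 338534 = \frac{140445245155}{290278} - 338534 = \frac{42176272703}{290278}$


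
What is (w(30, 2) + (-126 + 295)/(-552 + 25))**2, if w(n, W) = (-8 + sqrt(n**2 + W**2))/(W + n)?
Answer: 42961049/35549312 - 1203*sqrt(226)/16864 ≈ 0.13609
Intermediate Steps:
w(n, W) = (-8 + sqrt(W**2 + n**2))/(W + n)
(w(30, 2) + (-126 + 295)/(-552 + 25))**2 = ((-8 + sqrt(2**2 + 30**2))/(2 + 30) + (-126 + 295)/(-552 + 25))**2 = ((-8 + sqrt(4 + 900))/32 + 169/(-527))**2 = ((-8 + sqrt(904))/32 + 169*(-1/527))**2 = ((-8 + 2*sqrt(226))/32 - 169/527)**2 = ((-1/4 + sqrt(226)/16) - 169/527)**2 = (-1203/2108 + sqrt(226)/16)**2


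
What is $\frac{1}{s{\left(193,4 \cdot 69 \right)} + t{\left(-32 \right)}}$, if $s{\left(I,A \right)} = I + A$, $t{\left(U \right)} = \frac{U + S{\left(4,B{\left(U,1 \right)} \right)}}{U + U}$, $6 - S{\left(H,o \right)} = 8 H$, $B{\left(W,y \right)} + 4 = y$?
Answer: $\frac{32}{15037} \approx 0.0021281$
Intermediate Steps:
$B{\left(W,y \right)} = -4 + y$
$S{\left(H,o \right)} = 6 - 8 H$
$t{\left(U \right)} = \frac{-26 + U}{2 U}$ ($t{\left(U \right)} = \frac{U + \left(6 - 32\right)}{U + U} = \frac{U + \left(6 - 32\right)}{2 U} = \left(U - 26\right) \frac{1}{2 U} = \left(-26 + U\right) \frac{1}{2 U} = \frac{-26 + U}{2 U}$)
$s{\left(I,A \right)} = A + I$
$\frac{1}{s{\left(193,4 \cdot 69 \right)} + t{\left(-32 \right)}} = \frac{1}{\left(4 \cdot 69 + 193\right) + \frac{-26 - 32}{2 \left(-32\right)}} = \frac{1}{\left(276 + 193\right) + \frac{1}{2} \left(- \frac{1}{32}\right) \left(-58\right)} = \frac{1}{469 + \frac{29}{32}} = \frac{1}{\frac{15037}{32}} = \frac{32}{15037}$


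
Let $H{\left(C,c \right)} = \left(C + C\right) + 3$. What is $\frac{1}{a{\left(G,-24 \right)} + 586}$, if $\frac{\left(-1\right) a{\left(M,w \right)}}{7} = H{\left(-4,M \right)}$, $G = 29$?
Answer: $\frac{1}{621} \approx 0.0016103$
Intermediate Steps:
$H{\left(C,c \right)} = 3 + 2 C$ ($H{\left(C,c \right)} = 2 C + 3 = 3 + 2 C$)
$a{\left(M,w \right)} = 35$ ($a{\left(M,w \right)} = - 7 \left(3 + 2 \left(-4\right)\right) = - 7 \left(3 - 8\right) = \left(-7\right) \left(-5\right) = 35$)
$\frac{1}{a{\left(G,-24 \right)} + 586} = \frac{1}{35 + 586} = \frac{1}{621}$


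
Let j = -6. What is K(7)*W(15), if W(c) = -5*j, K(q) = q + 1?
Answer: 240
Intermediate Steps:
K(q) = 1 + q
W(c) = 30 (W(c) = -5*(-6) = 30)
K(7)*W(15) = (1 + 7)*30 = 8*30 = 240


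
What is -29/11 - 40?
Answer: -469/11 ≈ -42.636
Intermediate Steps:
-29/11 - 40 = -469/11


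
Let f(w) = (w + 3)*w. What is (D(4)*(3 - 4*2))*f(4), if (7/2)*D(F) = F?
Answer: -160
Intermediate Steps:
f(w) = w*(3 + w) (f(w) = (3 + w)*w = w*(3 + w))
D(F) = 2*F/7
(D(4)*(3 - 4*2))*f(4) = (((2/7)*4)*(3 - 4*2))*(4*(3 + 4)) = (8*(3 - 8)/7)*(4*7) = ((8/7)*(-5))*28 = -40/7*28 = -160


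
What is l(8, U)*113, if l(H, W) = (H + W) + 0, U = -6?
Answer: 226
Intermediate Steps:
l(H, W) = H + W
l(8, U)*113 = (8 - 6)*113 = 2*113 = 226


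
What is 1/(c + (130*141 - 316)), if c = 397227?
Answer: 1/415241 ≈ 2.4082e-6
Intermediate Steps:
1/(c + (130*141 - 316)) = 1/(397227 + (130*141 - 316)) = 1/(397227 + (18330 - 316)) = 1/(397227 + 18014) = 1/415241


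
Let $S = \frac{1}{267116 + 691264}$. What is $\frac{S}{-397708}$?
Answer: $- \frac{1}{381155393040} \approx -2.6236 \cdot 10^{-12}$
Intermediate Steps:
$S = \frac{1}{958380} \approx 1.0434 \cdot 10^{-6}$
$\frac{S}{-397708} = \frac{1}{958380 \left(-397708\right)} = \frac{1}{958380} \left(- \frac{1}{397708}\right) = - \frac{1}{381155393040}$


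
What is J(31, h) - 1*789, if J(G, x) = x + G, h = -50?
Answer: -808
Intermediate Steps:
J(G, x) = G + x
J(31, h) - 1*789 = (31 - 50) - 1*789 = -19 - 789 = -808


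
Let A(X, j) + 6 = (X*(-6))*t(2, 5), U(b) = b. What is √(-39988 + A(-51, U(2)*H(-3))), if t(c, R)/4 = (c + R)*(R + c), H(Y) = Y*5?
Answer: √19982 ≈ 141.36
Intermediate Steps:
H(Y) = 5*Y
t(c, R) = 4*(R + c)² (t(c, R) = 4*((c + R)*(R + c)) = 4*((R + c)*(R + c)) = 4*(R + c)²)
A(X, j) = -6 - 1176*X (A(X, j) = -6 + (X*(-6))*(4*(5 + 2)²) = -6 + (-6*X)*(4*7²) = -6 + (-6*X)*(4*49) = -6 - 6*X*196 = -6 - 1176*X)
√(-39988 + A(-51, U(2)*H(-3))) = √(-39988 + (-6 - 1176*(-51))) = √(-39988 + (-6 + 59976)) = √(-39988 + 59970) = √19982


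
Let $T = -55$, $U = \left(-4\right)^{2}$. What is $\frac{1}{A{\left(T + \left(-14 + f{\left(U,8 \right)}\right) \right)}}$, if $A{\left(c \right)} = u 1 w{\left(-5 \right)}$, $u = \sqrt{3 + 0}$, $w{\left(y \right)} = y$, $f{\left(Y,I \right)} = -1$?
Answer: $- \frac{\sqrt{3}}{15} \approx -0.11547$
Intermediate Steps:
$U = 16$
$u = \sqrt{3} \approx 1.732$
$A{\left(c \right)} = - 5 \sqrt{3}$ ($A{\left(c \right)} = \sqrt{3} \cdot 1 \left(-5\right) = \sqrt{3} \left(-5\right) = - 5 \sqrt{3}$)
$\frac{1}{A{\left(T + \left(-14 + f{\left(U,8 \right)}\right) \right)}} = \frac{1}{\left(-5\right) \sqrt{3}} = - \frac{\sqrt{3}}{15}$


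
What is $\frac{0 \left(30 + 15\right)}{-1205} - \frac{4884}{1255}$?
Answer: $- \frac{4884}{1255} \approx -3.8916$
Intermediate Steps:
$\frac{0 \left(30 + 15\right)}{-1205} - \frac{4884}{1255} = 0 \cdot 45 \left(- \frac{1}{1205}\right) - \frac{4884}{1255} = 0 \left(- \frac{1}{1205}\right) - \frac{4884}{1255} = 0 - \frac{4884}{1255} = - \frac{4884}{1255}$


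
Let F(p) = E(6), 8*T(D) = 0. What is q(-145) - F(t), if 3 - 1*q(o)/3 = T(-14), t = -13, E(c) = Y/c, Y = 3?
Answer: 17/2 ≈ 8.5000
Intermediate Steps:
T(D) = 0 (T(D) = (1/8)*0 = 0)
E(c) = 3/c
F(p) = 1/2 (F(p) = 3/6 = 3*(1/6) = 1/2)
q(o) = 9 (q(o) = 9 - 3*0 = 9 + 0 = 9)
q(-145) - F(t) = 9 - 1*1/2 = 9 - 1/2 = 17/2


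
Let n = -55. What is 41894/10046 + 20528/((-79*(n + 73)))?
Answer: -36662755/3571353 ≈ -10.266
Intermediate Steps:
41894/10046 + 20528/((-79*(n + 73))) = 41894/10046 + 20528/((-79*(-55 + 73))) = 41894*(1/10046) + 20528/((-79*18)) = 20947/5023 + 20528/(-1422) = 20947/5023 + 20528*(-1/1422) = 20947/5023 - 10264/711 = -36662755/3571353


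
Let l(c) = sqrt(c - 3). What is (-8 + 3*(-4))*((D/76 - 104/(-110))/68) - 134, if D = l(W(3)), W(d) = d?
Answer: -25110/187 ≈ -134.28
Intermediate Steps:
l(c) = sqrt(-3 + c)
D = 0 (D = sqrt(-3 + 3) = sqrt(0) = 0)
(-8 + 3*(-4))*((D/76 - 104/(-110))/68) - 134 = (-8 + 3*(-4))*((0/76 - 104/(-110))/68) - 134 = (-8 - 12)*((0*(1/76) - 104*(-1/110))*(1/68)) - 134 = -20*(0 + 52/55)/68 - 134 = -208/(11*68) - 134 = -20*13/935 - 134 = -52/187 - 134 = -25110/187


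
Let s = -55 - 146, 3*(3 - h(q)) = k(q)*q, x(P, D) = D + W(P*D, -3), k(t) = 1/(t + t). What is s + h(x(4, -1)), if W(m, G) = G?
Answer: -1189/6 ≈ -198.17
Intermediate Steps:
k(t) = 1/(2*t)
x(P, D) = -3 + D (x(P, D) = D - 3 = -3 + D)
h(q) = 17/6 (h(q) = 3 - 1/(2*q)*q/3 = 3 - 1/3*1/2 = 3 - 1/6 = 17/6)
s = -201
s + h(x(4, -1)) = -201 + 17/6 = -1189/6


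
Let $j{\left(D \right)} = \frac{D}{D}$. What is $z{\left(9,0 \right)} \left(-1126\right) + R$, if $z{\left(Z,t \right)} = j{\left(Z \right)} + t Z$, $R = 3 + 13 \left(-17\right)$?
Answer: $-1344$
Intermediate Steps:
$R = -218$ ($R = 3 - 221 = -218$)
$j{\left(D \right)} = 1$
$z{\left(Z,t \right)} = 1 + Z t$ ($z{\left(Z,t \right)} = 1 + t Z = 1 + Z t$)
$z{\left(9,0 \right)} \left(-1126\right) + R = \left(1 + 9 \cdot 0\right) \left(-1126\right) - 218 = \left(1 + 0\right) \left(-1126\right) - 218 = 1 \left(-1126\right) - 218 = -1126 - 218 = -1344$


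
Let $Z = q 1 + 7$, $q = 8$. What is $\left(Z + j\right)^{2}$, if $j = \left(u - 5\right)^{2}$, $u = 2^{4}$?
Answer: $18496$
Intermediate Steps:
$u = 16$
$Z = 15$ ($Z = 8 \cdot 1 + 7 = 8 + 7 = 15$)
$j = 121$ ($j = \left(16 - 5\right)^{2} = 11^{2} = 121$)
$\left(Z + j\right)^{2} = \left(15 + 121\right)^{2} = 136^{2} = 18496$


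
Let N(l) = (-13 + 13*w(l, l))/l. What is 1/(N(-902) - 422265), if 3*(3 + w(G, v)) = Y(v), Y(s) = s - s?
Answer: -451/190441489 ≈ -2.3682e-6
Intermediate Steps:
Y(s) = 0
w(G, v) = -3 (w(G, v) = -3 + (1/3)*0 = -3 + 0 = -3)
N(l) = -52/l (N(l) = (-13 + 13*(-3))/l = (-13 - 39)/l = -52/l)
1/(N(-902) - 422265) = 1/(-52/(-902) - 422265) = 1/(-52*(-1/902) - 422265) = 1/(26/451 - 422265) = 1/(-190441489/451) = -451/190441489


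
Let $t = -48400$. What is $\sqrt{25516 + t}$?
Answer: $2 i \sqrt{5721} \approx 151.27 i$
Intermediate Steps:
$\sqrt{25516 + t} = \sqrt{25516 - 48400} = \sqrt{-22884} = 2 i \sqrt{5721}$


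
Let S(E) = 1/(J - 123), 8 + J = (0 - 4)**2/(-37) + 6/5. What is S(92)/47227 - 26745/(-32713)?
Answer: 30431527716790/37222163551143 ≈ 0.81756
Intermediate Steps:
J = -1338/185 (J = -8 + ((0 - 4)**2/(-37) + 6/5) = -8 + ((-4)**2*(-1/37) + 6*(1/5)) = -8 + (16*(-1/37) + 6/5) = -8 + (-16/37 + 6/5) = -8 + 142/185 = -1338/185 ≈ -7.2324)
S(E) = -185/24093 (S(E) = 1/(-1338/185 - 123) = 1/(-24093/185) = -185/24093)
S(92)/47227 - 26745/(-32713) = -185/24093/47227 - 26745/(-32713) = -185/24093*1/47227 - 26745*(-1/32713) = -185/1137840111 + 26745/32713 = 30431527716790/37222163551143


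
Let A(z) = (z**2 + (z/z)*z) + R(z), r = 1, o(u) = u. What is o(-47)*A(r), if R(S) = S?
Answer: -141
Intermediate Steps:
A(z) = z**2 + 2*z (A(z) = (z**2 + (z/z)*z) + z = (z**2 + 1*z) + z = (z**2 + z) + z = (z + z**2) + z = z**2 + 2*z)
o(-47)*A(r) = -47*(2 + 1) = -47*3 = -141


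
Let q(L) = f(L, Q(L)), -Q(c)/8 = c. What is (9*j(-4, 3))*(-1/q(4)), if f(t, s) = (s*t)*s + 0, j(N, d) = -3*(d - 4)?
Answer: -27/4096 ≈ -0.0065918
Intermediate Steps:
Q(c) = -8*c
j(N, d) = 12 - 3*d (j(N, d) = -3*(-4 + d) = 12 - 3*d)
f(t, s) = t*s**2 (f(t, s) = t*s**2 + 0 = t*s**2)
q(L) = 64*L**3 (q(L) = L*(-8*L)**2 = L*(64*L**2) = 64*L**3)
(9*j(-4, 3))*(-1/q(4)) = (9*(12 - 3*3))*(-1/(64*4**3)) = (9*(12 - 9))*(-1/(64*64)) = (9*3)*(-1/4096) = 27*(-1*1/4096) = 27*(-1/4096) = -27/4096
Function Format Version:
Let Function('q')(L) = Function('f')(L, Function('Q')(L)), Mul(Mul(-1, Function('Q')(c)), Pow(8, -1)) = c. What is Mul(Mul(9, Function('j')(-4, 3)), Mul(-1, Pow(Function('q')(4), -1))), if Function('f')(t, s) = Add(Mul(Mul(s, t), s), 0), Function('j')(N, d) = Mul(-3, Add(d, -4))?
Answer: Rational(-27, 4096) ≈ -0.0065918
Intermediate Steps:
Function('Q')(c) = Mul(-8, c)
Function('j')(N, d) = Add(12, Mul(-3, d)) (Function('j')(N, d) = Mul(-3, Add(-4, d)) = Add(12, Mul(-3, d)))
Function('f')(t, s) = Mul(t, Pow(s, 2)) (Function('f')(t, s) = Add(Mul(t, Pow(s, 2)), 0) = Mul(t, Pow(s, 2)))
Function('q')(L) = Mul(64, Pow(L, 3)) (Function('q')(L) = Mul(L, Pow(Mul(-8, L), 2)) = Mul(L, Mul(64, Pow(L, 2))) = Mul(64, Pow(L, 3)))
Mul(Mul(9, Function('j')(-4, 3)), Mul(-1, Pow(Function('q')(4), -1))) = Mul(Mul(9, Add(12, Mul(-3, 3))), Mul(-1, Pow(Mul(64, Pow(4, 3)), -1))) = Mul(Mul(9, Add(12, -9)), Mul(-1, Pow(Mul(64, 64), -1))) = Mul(Mul(9, 3), Mul(-1, Pow(4096, -1))) = Mul(27, Mul(-1, Rational(1, 4096))) = Mul(27, Rational(-1, 4096)) = Rational(-27, 4096)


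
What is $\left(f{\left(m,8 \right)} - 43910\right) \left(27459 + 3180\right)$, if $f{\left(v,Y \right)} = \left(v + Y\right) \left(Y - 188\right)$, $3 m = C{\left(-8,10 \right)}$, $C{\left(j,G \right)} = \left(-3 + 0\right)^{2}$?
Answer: $-1406023710$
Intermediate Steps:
$C{\left(j,G \right)} = 9$ ($C{\left(j,G \right)} = \left(-3\right)^{2} = 9$)
$m = 3$ ($m = \frac{1}{3} \cdot 9 = 3$)
$f{\left(v,Y \right)} = \left(-188 + Y\right) \left(Y + v\right)$ ($f{\left(v,Y \right)} = \left(Y + v\right) \left(-188 + Y\right) = \left(-188 + Y\right) \left(Y + v\right)$)
$\left(f{\left(m,8 \right)} - 43910\right) \left(27459 + 3180\right) = \left(\left(8^{2} - 1504 - 564 + 8 \cdot 3\right) - 43910\right) \left(27459 + 3180\right) = \left(\left(64 - 1504 - 564 + 24\right) - 43910\right) 30639 = \left(-1980 - 43910\right) 30639 = \left(-45890\right) 30639 = -1406023710$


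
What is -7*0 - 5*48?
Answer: -240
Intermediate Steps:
-7*0 - 5*48 = 0 - 240 = -240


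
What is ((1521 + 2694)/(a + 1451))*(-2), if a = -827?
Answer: -1405/104 ≈ -13.510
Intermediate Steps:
((1521 + 2694)/(a + 1451))*(-2) = ((1521 + 2694)/(-827 + 1451))*(-2) = (4215/624)*(-2) = (4215*(1/624))*(-2) = (1405/208)*(-2) = -1405/104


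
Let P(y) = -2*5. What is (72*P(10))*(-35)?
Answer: 25200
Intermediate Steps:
P(y) = -10
(72*P(10))*(-35) = (72*(-10))*(-35) = -720*(-35) = 25200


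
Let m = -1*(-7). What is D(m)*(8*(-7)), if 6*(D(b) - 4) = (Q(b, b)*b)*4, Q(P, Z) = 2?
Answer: -2240/3 ≈ -746.67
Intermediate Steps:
m = 7
D(b) = 4 + 4*b/3 (D(b) = 4 + ((2*b)*4)/6 = 4 + (8*b)/6 = 4 + 4*b/3)
D(m)*(8*(-7)) = (4 + (4/3)*7)*(8*(-7)) = (4 + 28/3)*(-56) = (40/3)*(-56) = -2240/3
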